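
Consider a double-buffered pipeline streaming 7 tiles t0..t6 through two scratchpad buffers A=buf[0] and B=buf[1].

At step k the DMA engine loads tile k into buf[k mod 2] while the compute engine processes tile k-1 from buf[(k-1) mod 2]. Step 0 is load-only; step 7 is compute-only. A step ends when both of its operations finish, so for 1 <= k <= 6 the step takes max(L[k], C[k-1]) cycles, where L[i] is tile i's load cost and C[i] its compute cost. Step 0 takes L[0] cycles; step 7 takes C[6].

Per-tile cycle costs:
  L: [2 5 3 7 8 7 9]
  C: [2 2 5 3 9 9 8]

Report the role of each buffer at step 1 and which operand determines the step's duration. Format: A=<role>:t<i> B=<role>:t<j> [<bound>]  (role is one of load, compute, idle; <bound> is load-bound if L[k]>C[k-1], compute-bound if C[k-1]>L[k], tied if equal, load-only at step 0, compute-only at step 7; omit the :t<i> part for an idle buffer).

step 1: A=compute:t0 B=load:t1 [load-bound]

  0. 2=2c; end=2; A:t0 B:-
  1. max(5,2)=5c; end=7; A:t0 B:t1
  2. max(3,2)=3c; end=10; A:t2 B:t1
  3. max(7,5)=7c; end=17; A:t2 B:t3
  4. max(8,3)=8c; end=25; A:t4 B:t3
  5. max(7,9)=9c; end=34; A:t4 B:t5
  6. max(9,9)=9c; end=43; A:t6 B:t5
  7. 8=8c; end=51; A:t6 B:t5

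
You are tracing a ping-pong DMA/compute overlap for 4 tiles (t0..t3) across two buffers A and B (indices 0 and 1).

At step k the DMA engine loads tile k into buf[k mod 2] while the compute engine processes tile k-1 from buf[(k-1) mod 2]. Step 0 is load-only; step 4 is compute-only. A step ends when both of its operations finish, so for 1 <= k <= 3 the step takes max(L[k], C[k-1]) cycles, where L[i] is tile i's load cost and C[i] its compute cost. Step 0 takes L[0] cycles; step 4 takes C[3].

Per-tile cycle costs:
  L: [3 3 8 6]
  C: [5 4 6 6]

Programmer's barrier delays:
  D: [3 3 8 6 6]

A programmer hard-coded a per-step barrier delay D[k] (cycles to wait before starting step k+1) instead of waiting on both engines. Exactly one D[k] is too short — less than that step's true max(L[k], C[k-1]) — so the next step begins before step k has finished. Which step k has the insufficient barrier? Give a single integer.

hazard at step 1

k=0 barrier L[0]=3→3c, D[0]=3 ok
k=1 barrier max(L[1]=3,C[0]=5)→5c, D[1]=3 SHORT
k=2 barrier max(L[2]=8,C[1]=4)→8c, D[2]=8 ok
k=3 barrier max(L[3]=6,C[2]=6)→6c, D[3]=6 ok
k=4 barrier C[3]=6→6c, D[4]=6 ok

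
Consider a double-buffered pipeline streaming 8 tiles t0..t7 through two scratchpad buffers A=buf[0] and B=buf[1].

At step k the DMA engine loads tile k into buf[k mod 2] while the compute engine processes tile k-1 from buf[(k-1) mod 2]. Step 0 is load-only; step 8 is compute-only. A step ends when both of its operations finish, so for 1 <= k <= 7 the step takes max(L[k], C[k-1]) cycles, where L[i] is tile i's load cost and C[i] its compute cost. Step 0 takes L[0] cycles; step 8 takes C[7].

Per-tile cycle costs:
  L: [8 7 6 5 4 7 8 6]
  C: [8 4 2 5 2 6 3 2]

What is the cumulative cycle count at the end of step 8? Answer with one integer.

end_cycle[8] = 55

[0] DMA t0→A (8c) ∥ CU idle ⇒ 8c, clock 8
[1] DMA t1→B (7c) ∥ CU A:t0 (8c) ⇒ 8c, clock 16
[2] DMA t2→A (6c) ∥ CU B:t1 (4c) ⇒ 6c, clock 22
[3] DMA t3→B (5c) ∥ CU A:t2 (2c) ⇒ 5c, clock 27
[4] DMA t4→A (4c) ∥ CU B:t3 (5c) ⇒ 5c, clock 32
[5] DMA t5→B (7c) ∥ CU A:t4 (2c) ⇒ 7c, clock 39
[6] DMA t6→A (8c) ∥ CU B:t5 (6c) ⇒ 8c, clock 47
[7] DMA t7→B (6c) ∥ CU A:t6 (3c) ⇒ 6c, clock 53
[8] DMA idle ∥ CU B:t7 (2c) ⇒ 2c, clock 55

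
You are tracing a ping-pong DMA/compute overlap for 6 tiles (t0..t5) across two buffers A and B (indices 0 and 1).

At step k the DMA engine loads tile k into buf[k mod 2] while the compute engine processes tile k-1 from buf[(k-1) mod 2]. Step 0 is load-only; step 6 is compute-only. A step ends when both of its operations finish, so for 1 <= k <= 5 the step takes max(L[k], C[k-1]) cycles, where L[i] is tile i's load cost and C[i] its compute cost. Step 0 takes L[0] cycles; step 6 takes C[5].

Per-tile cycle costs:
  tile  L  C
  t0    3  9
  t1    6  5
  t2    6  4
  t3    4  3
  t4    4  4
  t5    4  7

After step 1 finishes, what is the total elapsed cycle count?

k=0 load=t0/3c comp=- wait=3 total=3
k=1 load=t1/6c comp=t0/9c wait=9 total=12
k=2 load=t2/6c comp=t1/5c wait=6 total=18
k=3 load=t3/4c comp=t2/4c wait=4 total=22
k=4 load=t4/4c comp=t3/3c wait=4 total=26
k=5 load=t5/4c comp=t4/4c wait=4 total=30
k=6 load=- comp=t5/7c wait=7 total=37

end_cycle[1] = 12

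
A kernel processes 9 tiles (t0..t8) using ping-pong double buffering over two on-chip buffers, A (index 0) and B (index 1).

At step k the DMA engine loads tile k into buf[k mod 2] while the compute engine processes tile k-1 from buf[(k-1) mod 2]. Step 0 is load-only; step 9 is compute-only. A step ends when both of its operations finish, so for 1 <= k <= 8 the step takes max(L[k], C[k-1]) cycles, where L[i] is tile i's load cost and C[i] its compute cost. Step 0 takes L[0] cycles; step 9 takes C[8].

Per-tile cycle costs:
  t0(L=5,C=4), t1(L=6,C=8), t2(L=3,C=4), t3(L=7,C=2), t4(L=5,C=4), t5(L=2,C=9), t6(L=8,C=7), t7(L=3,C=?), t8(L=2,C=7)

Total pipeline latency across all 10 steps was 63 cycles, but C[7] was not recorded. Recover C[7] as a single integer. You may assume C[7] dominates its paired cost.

step 0 → dur = L[0]=5 = 5
step 1 → dur = max(L[1]=6, C[0]=4) = 6
step 2 → dur = max(L[2]=3, C[1]=8) = 8
step 3 → dur = max(L[3]=7, C[2]=4) = 7
step 4 → dur = max(L[4]=5, C[3]=2) = 5
step 5 → dur = max(L[5]=2, C[4]=4) = 4
step 6 → dur = max(L[6]=8, C[5]=9) = 9
step 7 → dur = max(L[7]=3, C[6]=7) = 7
step 8 → dur = max(L[8]=2, C[7]=?) = C[7]  (unknown; binding)
step 9 → dur = C[8]=7 = 7
sum of known step durations = 58
dur[8] = total - known = 63 - 58 = 5
C[7] is the binding max in step 8, so C[7] = dur[8] = 5

C[7] = 5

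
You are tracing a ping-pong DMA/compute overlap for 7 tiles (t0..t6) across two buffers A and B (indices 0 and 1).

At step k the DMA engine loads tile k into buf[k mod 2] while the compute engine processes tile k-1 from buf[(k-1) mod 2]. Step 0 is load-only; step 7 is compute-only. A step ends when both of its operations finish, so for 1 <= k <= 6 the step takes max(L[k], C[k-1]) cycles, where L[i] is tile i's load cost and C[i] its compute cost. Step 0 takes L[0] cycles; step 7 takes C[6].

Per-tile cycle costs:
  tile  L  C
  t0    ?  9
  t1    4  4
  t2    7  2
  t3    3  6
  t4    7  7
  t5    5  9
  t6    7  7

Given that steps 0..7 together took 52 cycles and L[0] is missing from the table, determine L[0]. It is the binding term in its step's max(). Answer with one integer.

step 0 | dur = L[0]=? = L[0]  (unknown; binding)
step 1 | dur = max(L[1]=4, C[0]=9) = 9
step 2 | dur = max(L[2]=7, C[1]=4) = 7
step 3 | dur = max(L[3]=3, C[2]=2) = 3
step 4 | dur = max(L[4]=7, C[3]=6) = 7
step 5 | dur = max(L[5]=5, C[4]=7) = 7
step 6 | dur = max(L[6]=7, C[5]=9) = 9
step 7 | dur = C[6]=7 = 7
sum of known step durations = 49
dur[0] = total - known = 52 - 49 = 3
L[0] is the binding max in step 0, so L[0] = dur[0] = 3

L[0] = 3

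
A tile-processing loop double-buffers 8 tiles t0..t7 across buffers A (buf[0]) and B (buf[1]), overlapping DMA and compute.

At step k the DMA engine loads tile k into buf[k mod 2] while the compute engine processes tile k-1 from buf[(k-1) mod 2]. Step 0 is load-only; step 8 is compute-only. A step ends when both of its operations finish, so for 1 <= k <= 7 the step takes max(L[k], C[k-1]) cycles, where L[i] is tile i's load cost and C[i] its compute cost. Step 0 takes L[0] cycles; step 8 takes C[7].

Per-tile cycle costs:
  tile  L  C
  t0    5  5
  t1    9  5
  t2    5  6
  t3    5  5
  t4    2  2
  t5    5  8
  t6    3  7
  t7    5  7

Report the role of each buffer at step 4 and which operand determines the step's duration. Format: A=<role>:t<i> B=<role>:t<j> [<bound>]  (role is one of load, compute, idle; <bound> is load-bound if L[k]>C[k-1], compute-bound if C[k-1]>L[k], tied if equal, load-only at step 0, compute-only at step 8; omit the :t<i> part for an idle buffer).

  0. 5=5c; end=5; A:t0 B:-
  1. max(9,5)=9c; end=14; A:t0 B:t1
  2. max(5,5)=5c; end=19; A:t2 B:t1
  3. max(5,6)=6c; end=25; A:t2 B:t3
  4. max(2,5)=5c; end=30; A:t4 B:t3
  5. max(5,2)=5c; end=35; A:t4 B:t5
  6. max(3,8)=8c; end=43; A:t6 B:t5
  7. max(5,7)=7c; end=50; A:t6 B:t7
  8. 7=7c; end=57; A:t6 B:t7

step 4: A=load:t4 B=compute:t3 [compute-bound]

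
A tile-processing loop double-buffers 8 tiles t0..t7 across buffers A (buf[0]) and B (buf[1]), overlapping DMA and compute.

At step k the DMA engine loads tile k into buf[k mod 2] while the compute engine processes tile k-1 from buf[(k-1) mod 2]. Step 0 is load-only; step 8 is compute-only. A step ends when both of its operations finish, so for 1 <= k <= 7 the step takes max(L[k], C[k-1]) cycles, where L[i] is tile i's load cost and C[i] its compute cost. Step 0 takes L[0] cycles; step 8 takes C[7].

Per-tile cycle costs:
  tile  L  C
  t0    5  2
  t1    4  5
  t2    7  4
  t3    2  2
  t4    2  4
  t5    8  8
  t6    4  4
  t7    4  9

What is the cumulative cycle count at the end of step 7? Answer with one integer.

step 0: L[0]=5 → dur=5, Σ=5 | A=load:t0 B=idle [load-only]
step 1: L[1]=4 C[0]=2 → dur=4, Σ=9 | A=compute:t0 B=load:t1 [load-bound]
step 2: L[2]=7 C[1]=5 → dur=7, Σ=16 | A=load:t2 B=compute:t1 [load-bound]
step 3: L[3]=2 C[2]=4 → dur=4, Σ=20 | A=compute:t2 B=load:t3 [compute-bound]
step 4: L[4]=2 C[3]=2 → dur=2, Σ=22 | A=load:t4 B=compute:t3 [tied]
step 5: L[5]=8 C[4]=4 → dur=8, Σ=30 | A=compute:t4 B=load:t5 [load-bound]
step 6: L[6]=4 C[5]=8 → dur=8, Σ=38 | A=load:t6 B=compute:t5 [compute-bound]
step 7: L[7]=4 C[6]=4 → dur=4, Σ=42 | A=compute:t6 B=load:t7 [tied]
step 8: C[7]=9 → dur=9, Σ=51 | A=idle B=compute:t7 [compute-only]

end_cycle[7] = 42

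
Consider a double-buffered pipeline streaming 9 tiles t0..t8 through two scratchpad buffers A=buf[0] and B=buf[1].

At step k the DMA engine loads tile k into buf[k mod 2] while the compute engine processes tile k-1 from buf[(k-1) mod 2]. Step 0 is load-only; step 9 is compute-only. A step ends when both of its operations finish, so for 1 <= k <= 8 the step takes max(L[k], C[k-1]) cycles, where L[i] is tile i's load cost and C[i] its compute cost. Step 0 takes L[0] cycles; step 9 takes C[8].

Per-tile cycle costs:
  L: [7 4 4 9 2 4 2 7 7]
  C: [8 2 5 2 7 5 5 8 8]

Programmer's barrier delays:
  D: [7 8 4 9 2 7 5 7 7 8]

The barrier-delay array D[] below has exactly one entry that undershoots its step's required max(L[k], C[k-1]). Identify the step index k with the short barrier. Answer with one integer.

hazard at step 8

[0] required=L[0]=7=7 vs D=7 ok
[1] required=max(L[1]=4,C[0]=8)=8 vs D=8 ok
[2] required=max(L[2]=4,C[1]=2)=4 vs D=4 ok
[3] required=max(L[3]=9,C[2]=5)=9 vs D=9 ok
[4] required=max(L[4]=2,C[3]=2)=2 vs D=2 ok
[5] required=max(L[5]=4,C[4]=7)=7 vs D=7 ok
[6] required=max(L[6]=2,C[5]=5)=5 vs D=5 ok
[7] required=max(L[7]=7,C[6]=5)=7 vs D=7 ok
[8] required=max(L[8]=7,C[7]=8)=8 vs D=7 SHORT
[9] required=C[8]=8=8 vs D=8 ok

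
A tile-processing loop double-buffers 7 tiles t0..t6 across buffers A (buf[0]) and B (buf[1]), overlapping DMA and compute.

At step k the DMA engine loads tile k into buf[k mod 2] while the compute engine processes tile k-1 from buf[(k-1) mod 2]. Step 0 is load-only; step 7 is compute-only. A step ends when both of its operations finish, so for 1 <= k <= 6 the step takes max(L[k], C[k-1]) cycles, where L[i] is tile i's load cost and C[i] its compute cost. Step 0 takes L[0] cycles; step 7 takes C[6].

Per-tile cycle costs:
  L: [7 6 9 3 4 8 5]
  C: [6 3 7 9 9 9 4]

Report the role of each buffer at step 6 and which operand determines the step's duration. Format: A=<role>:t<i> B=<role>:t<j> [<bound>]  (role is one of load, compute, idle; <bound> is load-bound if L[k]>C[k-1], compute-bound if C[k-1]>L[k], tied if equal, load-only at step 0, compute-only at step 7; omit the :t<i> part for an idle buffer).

step 6: A=load:t6 B=compute:t5 [compute-bound]

  0. 7=7c; end=7; A:t0 B:-
  1. max(6,6)=6c; end=13; A:t0 B:t1
  2. max(9,3)=9c; end=22; A:t2 B:t1
  3. max(3,7)=7c; end=29; A:t2 B:t3
  4. max(4,9)=9c; end=38; A:t4 B:t3
  5. max(8,9)=9c; end=47; A:t4 B:t5
  6. max(5,9)=9c; end=56; A:t6 B:t5
  7. 4=4c; end=60; A:t6 B:t5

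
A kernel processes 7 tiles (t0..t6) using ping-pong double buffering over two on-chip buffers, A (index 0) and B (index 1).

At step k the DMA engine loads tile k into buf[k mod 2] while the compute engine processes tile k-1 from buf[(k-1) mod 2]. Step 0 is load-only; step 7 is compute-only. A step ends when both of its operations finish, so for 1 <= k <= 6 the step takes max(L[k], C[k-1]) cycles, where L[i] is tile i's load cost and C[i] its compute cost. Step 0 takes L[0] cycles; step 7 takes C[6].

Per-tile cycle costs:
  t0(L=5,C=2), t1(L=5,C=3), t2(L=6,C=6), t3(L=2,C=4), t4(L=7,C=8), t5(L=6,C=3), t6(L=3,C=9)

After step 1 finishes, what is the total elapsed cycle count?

end_cycle[1] = 10

k=0 load=t0/5c comp=- wait=5 total=5
k=1 load=t1/5c comp=t0/2c wait=5 total=10
k=2 load=t2/6c comp=t1/3c wait=6 total=16
k=3 load=t3/2c comp=t2/6c wait=6 total=22
k=4 load=t4/7c comp=t3/4c wait=7 total=29
k=5 load=t5/6c comp=t4/8c wait=8 total=37
k=6 load=t6/3c comp=t5/3c wait=3 total=40
k=7 load=- comp=t6/9c wait=9 total=49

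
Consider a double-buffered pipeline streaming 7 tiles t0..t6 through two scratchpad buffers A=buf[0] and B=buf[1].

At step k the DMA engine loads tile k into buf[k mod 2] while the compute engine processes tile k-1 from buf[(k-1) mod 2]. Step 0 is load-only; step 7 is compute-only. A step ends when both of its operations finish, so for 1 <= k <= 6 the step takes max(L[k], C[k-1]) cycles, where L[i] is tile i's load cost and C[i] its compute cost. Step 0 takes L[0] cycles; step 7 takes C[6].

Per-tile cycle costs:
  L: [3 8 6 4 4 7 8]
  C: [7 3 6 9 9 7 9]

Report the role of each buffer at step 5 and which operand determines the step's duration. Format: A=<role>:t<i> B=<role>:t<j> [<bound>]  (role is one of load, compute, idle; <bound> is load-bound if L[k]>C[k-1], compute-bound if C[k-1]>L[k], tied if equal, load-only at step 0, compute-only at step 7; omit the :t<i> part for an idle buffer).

  0. 3=3c; end=3; A:t0 B:-
  1. max(8,7)=8c; end=11; A:t0 B:t1
  2. max(6,3)=6c; end=17; A:t2 B:t1
  3. max(4,6)=6c; end=23; A:t2 B:t3
  4. max(4,9)=9c; end=32; A:t4 B:t3
  5. max(7,9)=9c; end=41; A:t4 B:t5
  6. max(8,7)=8c; end=49; A:t6 B:t5
  7. 9=9c; end=58; A:t6 B:t5

step 5: A=compute:t4 B=load:t5 [compute-bound]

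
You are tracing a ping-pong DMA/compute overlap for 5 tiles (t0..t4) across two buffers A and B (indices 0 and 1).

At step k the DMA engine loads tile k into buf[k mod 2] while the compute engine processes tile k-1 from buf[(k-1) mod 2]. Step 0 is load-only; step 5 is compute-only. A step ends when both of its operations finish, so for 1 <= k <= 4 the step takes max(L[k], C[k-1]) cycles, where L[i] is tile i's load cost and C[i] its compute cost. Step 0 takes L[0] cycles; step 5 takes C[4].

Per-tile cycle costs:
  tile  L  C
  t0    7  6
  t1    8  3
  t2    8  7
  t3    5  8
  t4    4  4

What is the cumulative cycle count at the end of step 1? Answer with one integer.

end_cycle[1] = 15

[0] DMA t0→A (7c) ∥ CU idle ⇒ 7c, clock 7
[1] DMA t1→B (8c) ∥ CU A:t0 (6c) ⇒ 8c, clock 15
[2] DMA t2→A (8c) ∥ CU B:t1 (3c) ⇒ 8c, clock 23
[3] DMA t3→B (5c) ∥ CU A:t2 (7c) ⇒ 7c, clock 30
[4] DMA t4→A (4c) ∥ CU B:t3 (8c) ⇒ 8c, clock 38
[5] DMA idle ∥ CU A:t4 (4c) ⇒ 4c, clock 42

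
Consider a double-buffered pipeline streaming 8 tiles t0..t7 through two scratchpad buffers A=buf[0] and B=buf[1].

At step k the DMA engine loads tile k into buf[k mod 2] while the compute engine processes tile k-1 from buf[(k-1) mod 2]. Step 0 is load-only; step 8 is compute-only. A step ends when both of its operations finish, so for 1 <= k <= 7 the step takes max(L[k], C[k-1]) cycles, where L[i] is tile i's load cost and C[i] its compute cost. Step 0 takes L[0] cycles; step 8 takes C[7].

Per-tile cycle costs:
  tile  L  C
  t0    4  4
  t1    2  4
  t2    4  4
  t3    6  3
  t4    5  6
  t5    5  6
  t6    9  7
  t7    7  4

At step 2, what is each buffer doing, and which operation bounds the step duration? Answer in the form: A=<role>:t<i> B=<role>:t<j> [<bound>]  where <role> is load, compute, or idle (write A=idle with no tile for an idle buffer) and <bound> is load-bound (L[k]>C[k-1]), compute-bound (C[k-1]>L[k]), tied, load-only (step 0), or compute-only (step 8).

step 0: L[0]=4 → dur=4, Σ=4 | A=load:t0 B=idle [load-only]
step 1: L[1]=2 C[0]=4 → dur=4, Σ=8 | A=compute:t0 B=load:t1 [compute-bound]
step 2: L[2]=4 C[1]=4 → dur=4, Σ=12 | A=load:t2 B=compute:t1 [tied]
step 3: L[3]=6 C[2]=4 → dur=6, Σ=18 | A=compute:t2 B=load:t3 [load-bound]
step 4: L[4]=5 C[3]=3 → dur=5, Σ=23 | A=load:t4 B=compute:t3 [load-bound]
step 5: L[5]=5 C[4]=6 → dur=6, Σ=29 | A=compute:t4 B=load:t5 [compute-bound]
step 6: L[6]=9 C[5]=6 → dur=9, Σ=38 | A=load:t6 B=compute:t5 [load-bound]
step 7: L[7]=7 C[6]=7 → dur=7, Σ=45 | A=compute:t6 B=load:t7 [tied]
step 8: C[7]=4 → dur=4, Σ=49 | A=idle B=compute:t7 [compute-only]

step 2: A=load:t2 B=compute:t1 [tied]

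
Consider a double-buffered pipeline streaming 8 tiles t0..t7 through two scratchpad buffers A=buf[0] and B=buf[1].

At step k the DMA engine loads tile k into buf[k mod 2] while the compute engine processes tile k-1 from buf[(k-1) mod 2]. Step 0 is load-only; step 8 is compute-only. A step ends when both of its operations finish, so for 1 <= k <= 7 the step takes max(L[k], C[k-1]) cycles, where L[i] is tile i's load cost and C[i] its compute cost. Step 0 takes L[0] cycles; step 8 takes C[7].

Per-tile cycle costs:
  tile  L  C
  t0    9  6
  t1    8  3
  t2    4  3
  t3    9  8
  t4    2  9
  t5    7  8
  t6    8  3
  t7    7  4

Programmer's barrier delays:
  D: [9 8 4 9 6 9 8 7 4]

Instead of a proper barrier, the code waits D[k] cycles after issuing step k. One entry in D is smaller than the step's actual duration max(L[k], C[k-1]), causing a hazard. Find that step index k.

k=0 barrier L[0]=9→9c, D[0]=9 ok
k=1 barrier max(L[1]=8,C[0]=6)→8c, D[1]=8 ok
k=2 barrier max(L[2]=4,C[1]=3)→4c, D[2]=4 ok
k=3 barrier max(L[3]=9,C[2]=3)→9c, D[3]=9 ok
k=4 barrier max(L[4]=2,C[3]=8)→8c, D[4]=6 SHORT
k=5 barrier max(L[5]=7,C[4]=9)→9c, D[5]=9 ok
k=6 barrier max(L[6]=8,C[5]=8)→8c, D[6]=8 ok
k=7 barrier max(L[7]=7,C[6]=3)→7c, D[7]=7 ok
k=8 barrier C[7]=4→4c, D[8]=4 ok

hazard at step 4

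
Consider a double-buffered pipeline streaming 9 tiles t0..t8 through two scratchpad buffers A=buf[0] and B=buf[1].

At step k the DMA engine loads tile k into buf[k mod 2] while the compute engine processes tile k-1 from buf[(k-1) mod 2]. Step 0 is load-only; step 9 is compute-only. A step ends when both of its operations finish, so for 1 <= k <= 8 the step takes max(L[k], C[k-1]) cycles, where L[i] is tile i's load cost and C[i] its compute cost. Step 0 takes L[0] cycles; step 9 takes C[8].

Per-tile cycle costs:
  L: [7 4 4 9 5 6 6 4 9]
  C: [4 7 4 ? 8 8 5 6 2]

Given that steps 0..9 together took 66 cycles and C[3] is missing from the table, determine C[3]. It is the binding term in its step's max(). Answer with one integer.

step 0 = dur = L[0]=7 = 7
step 1 = dur = max(L[1]=4, C[0]=4) = 4
step 2 = dur = max(L[2]=4, C[1]=7) = 7
step 3 = dur = max(L[3]=9, C[2]=4) = 9
step 4 = dur = max(L[4]=5, C[3]=?) = C[3]  (unknown; binding)
step 5 = dur = max(L[5]=6, C[4]=8) = 8
step 6 = dur = max(L[6]=6, C[5]=8) = 8
step 7 = dur = max(L[7]=4, C[6]=5) = 5
step 8 = dur = max(L[8]=9, C[7]=6) = 9
step 9 = dur = C[8]=2 = 2
sum of known step durations = 59
dur[4] = total - known = 66 - 59 = 7
C[3] is the binding max in step 4, so C[3] = dur[4] = 7

C[3] = 7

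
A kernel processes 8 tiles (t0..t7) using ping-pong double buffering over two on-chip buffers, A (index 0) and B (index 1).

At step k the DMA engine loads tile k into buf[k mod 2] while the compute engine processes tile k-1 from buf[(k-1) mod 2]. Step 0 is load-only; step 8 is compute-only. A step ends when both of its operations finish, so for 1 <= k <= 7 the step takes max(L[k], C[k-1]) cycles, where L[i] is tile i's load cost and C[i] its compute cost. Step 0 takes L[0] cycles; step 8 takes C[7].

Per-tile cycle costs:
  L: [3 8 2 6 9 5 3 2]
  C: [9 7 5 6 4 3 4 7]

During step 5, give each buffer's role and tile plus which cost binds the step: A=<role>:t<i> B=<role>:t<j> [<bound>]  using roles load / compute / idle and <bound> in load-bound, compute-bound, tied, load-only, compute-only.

step 0: L[0]=3 → dur=3, Σ=3 | A=load:t0 B=idle [load-only]
step 1: L[1]=8 C[0]=9 → dur=9, Σ=12 | A=compute:t0 B=load:t1 [compute-bound]
step 2: L[2]=2 C[1]=7 → dur=7, Σ=19 | A=load:t2 B=compute:t1 [compute-bound]
step 3: L[3]=6 C[2]=5 → dur=6, Σ=25 | A=compute:t2 B=load:t3 [load-bound]
step 4: L[4]=9 C[3]=6 → dur=9, Σ=34 | A=load:t4 B=compute:t3 [load-bound]
step 5: L[5]=5 C[4]=4 → dur=5, Σ=39 | A=compute:t4 B=load:t5 [load-bound]
step 6: L[6]=3 C[5]=3 → dur=3, Σ=42 | A=load:t6 B=compute:t5 [tied]
step 7: L[7]=2 C[6]=4 → dur=4, Σ=46 | A=compute:t6 B=load:t7 [compute-bound]
step 8: C[7]=7 → dur=7, Σ=53 | A=idle B=compute:t7 [compute-only]

step 5: A=compute:t4 B=load:t5 [load-bound]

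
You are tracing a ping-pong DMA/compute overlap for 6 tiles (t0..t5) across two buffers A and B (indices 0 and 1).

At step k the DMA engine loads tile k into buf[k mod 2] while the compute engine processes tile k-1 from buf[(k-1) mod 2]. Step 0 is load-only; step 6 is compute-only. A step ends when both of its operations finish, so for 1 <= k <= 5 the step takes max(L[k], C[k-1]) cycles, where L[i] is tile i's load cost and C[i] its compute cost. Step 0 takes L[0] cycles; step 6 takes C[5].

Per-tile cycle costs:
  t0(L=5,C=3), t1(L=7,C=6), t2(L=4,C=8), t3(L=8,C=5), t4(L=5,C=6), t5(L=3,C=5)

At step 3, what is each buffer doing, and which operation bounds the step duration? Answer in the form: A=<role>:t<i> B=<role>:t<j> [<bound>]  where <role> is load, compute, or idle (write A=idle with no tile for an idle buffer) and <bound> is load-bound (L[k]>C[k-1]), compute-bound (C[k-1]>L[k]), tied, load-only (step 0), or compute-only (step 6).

step 3: A=compute:t2 B=load:t3 [tied]

[0] DMA t0→A (5c) ∥ CU idle ⇒ 5c, clock 5
[1] DMA t1→B (7c) ∥ CU A:t0 (3c) ⇒ 7c, clock 12
[2] DMA t2→A (4c) ∥ CU B:t1 (6c) ⇒ 6c, clock 18
[3] DMA t3→B (8c) ∥ CU A:t2 (8c) ⇒ 8c, clock 26
[4] DMA t4→A (5c) ∥ CU B:t3 (5c) ⇒ 5c, clock 31
[5] DMA t5→B (3c) ∥ CU A:t4 (6c) ⇒ 6c, clock 37
[6] DMA idle ∥ CU B:t5 (5c) ⇒ 5c, clock 42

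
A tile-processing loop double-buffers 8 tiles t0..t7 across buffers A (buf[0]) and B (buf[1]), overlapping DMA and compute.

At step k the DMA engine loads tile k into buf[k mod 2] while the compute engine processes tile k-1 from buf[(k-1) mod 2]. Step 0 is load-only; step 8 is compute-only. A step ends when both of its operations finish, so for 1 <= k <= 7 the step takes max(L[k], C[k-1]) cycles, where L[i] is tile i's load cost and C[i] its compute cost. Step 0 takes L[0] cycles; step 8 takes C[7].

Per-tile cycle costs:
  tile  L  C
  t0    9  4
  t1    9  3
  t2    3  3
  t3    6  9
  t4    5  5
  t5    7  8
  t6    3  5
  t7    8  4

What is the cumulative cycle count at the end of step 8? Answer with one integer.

end_cycle[8] = 63

step 0: L[0]=9 → dur=9, Σ=9 | A=load:t0 B=idle [load-only]
step 1: L[1]=9 C[0]=4 → dur=9, Σ=18 | A=compute:t0 B=load:t1 [load-bound]
step 2: L[2]=3 C[1]=3 → dur=3, Σ=21 | A=load:t2 B=compute:t1 [tied]
step 3: L[3]=6 C[2]=3 → dur=6, Σ=27 | A=compute:t2 B=load:t3 [load-bound]
step 4: L[4]=5 C[3]=9 → dur=9, Σ=36 | A=load:t4 B=compute:t3 [compute-bound]
step 5: L[5]=7 C[4]=5 → dur=7, Σ=43 | A=compute:t4 B=load:t5 [load-bound]
step 6: L[6]=3 C[5]=8 → dur=8, Σ=51 | A=load:t6 B=compute:t5 [compute-bound]
step 7: L[7]=8 C[6]=5 → dur=8, Σ=59 | A=compute:t6 B=load:t7 [load-bound]
step 8: C[7]=4 → dur=4, Σ=63 | A=idle B=compute:t7 [compute-only]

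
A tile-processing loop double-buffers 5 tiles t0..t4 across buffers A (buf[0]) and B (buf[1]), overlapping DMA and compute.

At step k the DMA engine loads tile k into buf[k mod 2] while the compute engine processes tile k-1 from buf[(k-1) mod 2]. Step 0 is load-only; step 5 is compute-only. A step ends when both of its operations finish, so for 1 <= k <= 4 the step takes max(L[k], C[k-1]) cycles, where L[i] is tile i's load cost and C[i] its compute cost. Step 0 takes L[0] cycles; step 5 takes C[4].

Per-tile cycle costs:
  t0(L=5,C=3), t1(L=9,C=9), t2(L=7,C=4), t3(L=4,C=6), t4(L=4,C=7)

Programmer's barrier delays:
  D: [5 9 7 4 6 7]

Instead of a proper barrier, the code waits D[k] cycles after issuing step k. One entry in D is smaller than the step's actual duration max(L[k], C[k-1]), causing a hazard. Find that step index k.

step 0: need L[0]=5 = 5; D[0]=5 ok
step 1: need max(L[1]=9,C[0]=3) = 9; D[1]=9 ok
step 2: need max(L[2]=7,C[1]=9) = 9; D[2]=7 SHORT
step 3: need max(L[3]=4,C[2]=4) = 4; D[3]=4 ok
step 4: need max(L[4]=4,C[3]=6) = 6; D[4]=6 ok
step 5: need C[4]=7 = 7; D[5]=7 ok

hazard at step 2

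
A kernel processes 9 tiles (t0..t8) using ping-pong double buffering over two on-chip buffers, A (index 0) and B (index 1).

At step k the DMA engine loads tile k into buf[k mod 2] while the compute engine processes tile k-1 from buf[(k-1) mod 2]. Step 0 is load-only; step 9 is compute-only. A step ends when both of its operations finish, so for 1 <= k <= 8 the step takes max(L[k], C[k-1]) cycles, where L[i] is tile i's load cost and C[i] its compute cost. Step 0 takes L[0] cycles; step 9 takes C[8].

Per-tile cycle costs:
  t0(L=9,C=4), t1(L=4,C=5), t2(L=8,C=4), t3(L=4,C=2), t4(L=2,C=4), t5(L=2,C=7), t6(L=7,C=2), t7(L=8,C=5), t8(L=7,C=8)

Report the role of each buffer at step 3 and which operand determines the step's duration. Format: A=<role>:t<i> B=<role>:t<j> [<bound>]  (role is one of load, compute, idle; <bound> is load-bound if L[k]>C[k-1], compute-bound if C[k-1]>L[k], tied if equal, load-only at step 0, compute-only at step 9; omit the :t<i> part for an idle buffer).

step 3: A=compute:t2 B=load:t3 [tied]

  0. 9=9c; end=9; A:t0 B:-
  1. max(4,4)=4c; end=13; A:t0 B:t1
  2. max(8,5)=8c; end=21; A:t2 B:t1
  3. max(4,4)=4c; end=25; A:t2 B:t3
  4. max(2,2)=2c; end=27; A:t4 B:t3
  5. max(2,4)=4c; end=31; A:t4 B:t5
  6. max(7,7)=7c; end=38; A:t6 B:t5
  7. max(8,2)=8c; end=46; A:t6 B:t7
  8. max(7,5)=7c; end=53; A:t8 B:t7
  9. 8=8c; end=61; A:t8 B:t7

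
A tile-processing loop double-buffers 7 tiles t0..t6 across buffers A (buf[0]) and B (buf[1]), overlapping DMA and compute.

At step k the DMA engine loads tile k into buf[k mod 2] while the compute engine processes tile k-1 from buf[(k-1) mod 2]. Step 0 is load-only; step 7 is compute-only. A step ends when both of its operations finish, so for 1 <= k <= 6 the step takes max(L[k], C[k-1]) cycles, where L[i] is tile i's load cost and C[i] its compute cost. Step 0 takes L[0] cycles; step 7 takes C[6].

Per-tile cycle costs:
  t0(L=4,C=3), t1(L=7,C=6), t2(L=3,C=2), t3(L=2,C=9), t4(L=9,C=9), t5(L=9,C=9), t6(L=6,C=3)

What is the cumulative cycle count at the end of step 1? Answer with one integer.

  0. 4=4c; end=4; A:t0 B:-
  1. max(7,3)=7c; end=11; A:t0 B:t1
  2. max(3,6)=6c; end=17; A:t2 B:t1
  3. max(2,2)=2c; end=19; A:t2 B:t3
  4. max(9,9)=9c; end=28; A:t4 B:t3
  5. max(9,9)=9c; end=37; A:t4 B:t5
  6. max(6,9)=9c; end=46; A:t6 B:t5
  7. 3=3c; end=49; A:t6 B:t5

end_cycle[1] = 11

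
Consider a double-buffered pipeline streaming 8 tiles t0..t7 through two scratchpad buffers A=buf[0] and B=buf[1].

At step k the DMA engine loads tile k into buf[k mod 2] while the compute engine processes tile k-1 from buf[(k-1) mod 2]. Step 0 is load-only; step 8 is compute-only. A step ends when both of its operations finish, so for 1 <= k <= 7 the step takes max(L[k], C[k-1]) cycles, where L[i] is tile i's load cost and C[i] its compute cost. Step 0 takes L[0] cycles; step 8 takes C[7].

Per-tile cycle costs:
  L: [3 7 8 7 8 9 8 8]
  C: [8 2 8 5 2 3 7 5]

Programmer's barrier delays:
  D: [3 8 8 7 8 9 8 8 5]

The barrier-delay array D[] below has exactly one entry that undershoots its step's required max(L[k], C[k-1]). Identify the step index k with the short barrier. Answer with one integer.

hazard at step 3

step 0: need L[0]=3 = 3; D[0]=3 ok
step 1: need max(L[1]=7,C[0]=8) = 8; D[1]=8 ok
step 2: need max(L[2]=8,C[1]=2) = 8; D[2]=8 ok
step 3: need max(L[3]=7,C[2]=8) = 8; D[3]=7 SHORT
step 4: need max(L[4]=8,C[3]=5) = 8; D[4]=8 ok
step 5: need max(L[5]=9,C[4]=2) = 9; D[5]=9 ok
step 6: need max(L[6]=8,C[5]=3) = 8; D[6]=8 ok
step 7: need max(L[7]=8,C[6]=7) = 8; D[7]=8 ok
step 8: need C[7]=5 = 5; D[8]=5 ok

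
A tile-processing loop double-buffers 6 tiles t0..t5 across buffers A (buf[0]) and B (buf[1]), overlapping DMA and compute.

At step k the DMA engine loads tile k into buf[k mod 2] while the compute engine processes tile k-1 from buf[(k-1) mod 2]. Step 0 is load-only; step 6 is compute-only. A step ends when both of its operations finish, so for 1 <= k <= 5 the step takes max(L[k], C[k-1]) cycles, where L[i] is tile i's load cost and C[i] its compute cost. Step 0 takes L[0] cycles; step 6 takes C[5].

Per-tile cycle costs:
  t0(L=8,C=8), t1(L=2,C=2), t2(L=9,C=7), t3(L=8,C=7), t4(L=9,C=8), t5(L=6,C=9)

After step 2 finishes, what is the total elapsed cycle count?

end_cycle[2] = 25

[0] DMA t0→A (8c) ∥ CU idle ⇒ 8c, clock 8
[1] DMA t1→B (2c) ∥ CU A:t0 (8c) ⇒ 8c, clock 16
[2] DMA t2→A (9c) ∥ CU B:t1 (2c) ⇒ 9c, clock 25
[3] DMA t3→B (8c) ∥ CU A:t2 (7c) ⇒ 8c, clock 33
[4] DMA t4→A (9c) ∥ CU B:t3 (7c) ⇒ 9c, clock 42
[5] DMA t5→B (6c) ∥ CU A:t4 (8c) ⇒ 8c, clock 50
[6] DMA idle ∥ CU B:t5 (9c) ⇒ 9c, clock 59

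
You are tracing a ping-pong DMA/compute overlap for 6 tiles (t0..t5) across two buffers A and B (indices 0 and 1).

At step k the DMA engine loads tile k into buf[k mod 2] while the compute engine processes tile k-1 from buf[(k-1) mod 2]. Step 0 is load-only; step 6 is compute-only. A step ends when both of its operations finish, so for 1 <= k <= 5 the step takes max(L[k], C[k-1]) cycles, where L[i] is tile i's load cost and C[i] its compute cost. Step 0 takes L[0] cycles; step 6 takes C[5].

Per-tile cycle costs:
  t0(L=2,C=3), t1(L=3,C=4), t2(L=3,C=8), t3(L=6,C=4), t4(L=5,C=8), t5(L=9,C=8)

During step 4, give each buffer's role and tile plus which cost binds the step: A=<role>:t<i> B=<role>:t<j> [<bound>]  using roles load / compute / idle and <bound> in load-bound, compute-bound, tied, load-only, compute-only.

k=0 load=t0/2c comp=- wait=2 total=2
k=1 load=t1/3c comp=t0/3c wait=3 total=5
k=2 load=t2/3c comp=t1/4c wait=4 total=9
k=3 load=t3/6c comp=t2/8c wait=8 total=17
k=4 load=t4/5c comp=t3/4c wait=5 total=22
k=5 load=t5/9c comp=t4/8c wait=9 total=31
k=6 load=- comp=t5/8c wait=8 total=39

step 4: A=load:t4 B=compute:t3 [load-bound]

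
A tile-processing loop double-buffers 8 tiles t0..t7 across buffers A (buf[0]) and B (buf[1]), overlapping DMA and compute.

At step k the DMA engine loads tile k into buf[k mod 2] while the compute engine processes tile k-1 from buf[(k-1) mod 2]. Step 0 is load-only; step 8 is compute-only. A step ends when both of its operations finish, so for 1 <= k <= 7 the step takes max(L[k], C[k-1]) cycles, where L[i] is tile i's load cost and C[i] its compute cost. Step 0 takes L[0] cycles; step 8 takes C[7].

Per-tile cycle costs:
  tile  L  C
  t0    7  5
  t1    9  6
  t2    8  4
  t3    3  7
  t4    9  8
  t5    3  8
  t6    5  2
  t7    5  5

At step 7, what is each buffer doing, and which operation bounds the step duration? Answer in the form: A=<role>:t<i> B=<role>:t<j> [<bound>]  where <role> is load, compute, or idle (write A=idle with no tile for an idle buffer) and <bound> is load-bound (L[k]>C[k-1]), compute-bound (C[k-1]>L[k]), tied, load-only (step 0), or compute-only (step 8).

step 7: A=compute:t6 B=load:t7 [load-bound]

  0. 7=7c; end=7; A:t0 B:-
  1. max(9,5)=9c; end=16; A:t0 B:t1
  2. max(8,6)=8c; end=24; A:t2 B:t1
  3. max(3,4)=4c; end=28; A:t2 B:t3
  4. max(9,7)=9c; end=37; A:t4 B:t3
  5. max(3,8)=8c; end=45; A:t4 B:t5
  6. max(5,8)=8c; end=53; A:t6 B:t5
  7. max(5,2)=5c; end=58; A:t6 B:t7
  8. 5=5c; end=63; A:t6 B:t7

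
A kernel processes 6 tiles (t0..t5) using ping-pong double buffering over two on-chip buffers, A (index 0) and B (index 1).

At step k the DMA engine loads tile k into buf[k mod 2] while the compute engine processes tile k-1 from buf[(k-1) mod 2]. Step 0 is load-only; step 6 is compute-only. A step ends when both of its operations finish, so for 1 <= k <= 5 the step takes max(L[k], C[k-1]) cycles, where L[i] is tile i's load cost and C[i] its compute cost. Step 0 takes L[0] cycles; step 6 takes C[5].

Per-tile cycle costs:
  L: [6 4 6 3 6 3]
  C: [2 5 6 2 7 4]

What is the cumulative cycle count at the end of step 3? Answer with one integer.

step 0: L[0]=6 → dur=6, Σ=6 | A=load:t0 B=idle [load-only]
step 1: L[1]=4 C[0]=2 → dur=4, Σ=10 | A=compute:t0 B=load:t1 [load-bound]
step 2: L[2]=6 C[1]=5 → dur=6, Σ=16 | A=load:t2 B=compute:t1 [load-bound]
step 3: L[3]=3 C[2]=6 → dur=6, Σ=22 | A=compute:t2 B=load:t3 [compute-bound]
step 4: L[4]=6 C[3]=2 → dur=6, Σ=28 | A=load:t4 B=compute:t3 [load-bound]
step 5: L[5]=3 C[4]=7 → dur=7, Σ=35 | A=compute:t4 B=load:t5 [compute-bound]
step 6: C[5]=4 → dur=4, Σ=39 | A=idle B=compute:t5 [compute-only]

end_cycle[3] = 22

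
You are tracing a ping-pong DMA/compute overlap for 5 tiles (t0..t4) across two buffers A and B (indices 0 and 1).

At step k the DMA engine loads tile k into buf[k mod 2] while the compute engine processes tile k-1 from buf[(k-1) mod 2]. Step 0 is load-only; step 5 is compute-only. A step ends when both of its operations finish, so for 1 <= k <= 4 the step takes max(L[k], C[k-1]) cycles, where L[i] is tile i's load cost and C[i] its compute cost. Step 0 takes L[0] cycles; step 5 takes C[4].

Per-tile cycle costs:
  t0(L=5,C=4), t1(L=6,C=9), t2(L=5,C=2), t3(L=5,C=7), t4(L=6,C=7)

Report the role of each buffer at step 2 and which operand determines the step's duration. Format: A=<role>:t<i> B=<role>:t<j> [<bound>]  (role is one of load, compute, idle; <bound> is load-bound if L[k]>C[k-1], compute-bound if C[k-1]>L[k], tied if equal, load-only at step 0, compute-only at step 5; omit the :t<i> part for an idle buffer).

[0] DMA t0→A (5c) ∥ CU idle ⇒ 5c, clock 5
[1] DMA t1→B (6c) ∥ CU A:t0 (4c) ⇒ 6c, clock 11
[2] DMA t2→A (5c) ∥ CU B:t1 (9c) ⇒ 9c, clock 20
[3] DMA t3→B (5c) ∥ CU A:t2 (2c) ⇒ 5c, clock 25
[4] DMA t4→A (6c) ∥ CU B:t3 (7c) ⇒ 7c, clock 32
[5] DMA idle ∥ CU A:t4 (7c) ⇒ 7c, clock 39

step 2: A=load:t2 B=compute:t1 [compute-bound]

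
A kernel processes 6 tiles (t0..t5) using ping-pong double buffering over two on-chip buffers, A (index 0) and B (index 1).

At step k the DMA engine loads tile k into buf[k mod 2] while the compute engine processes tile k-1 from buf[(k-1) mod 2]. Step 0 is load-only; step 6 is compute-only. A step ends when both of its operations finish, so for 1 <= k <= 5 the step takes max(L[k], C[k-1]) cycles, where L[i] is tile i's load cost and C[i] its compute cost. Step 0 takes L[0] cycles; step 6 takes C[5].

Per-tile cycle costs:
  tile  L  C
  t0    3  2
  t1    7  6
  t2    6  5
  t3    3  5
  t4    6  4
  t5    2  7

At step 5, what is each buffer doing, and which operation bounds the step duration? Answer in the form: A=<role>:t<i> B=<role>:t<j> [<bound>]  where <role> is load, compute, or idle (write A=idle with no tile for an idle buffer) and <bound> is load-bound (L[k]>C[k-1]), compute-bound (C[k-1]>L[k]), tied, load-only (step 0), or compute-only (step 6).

step 5: A=compute:t4 B=load:t5 [compute-bound]

step 0: L[0]=3 → dur=3, Σ=3 | A=load:t0 B=idle [load-only]
step 1: L[1]=7 C[0]=2 → dur=7, Σ=10 | A=compute:t0 B=load:t1 [load-bound]
step 2: L[2]=6 C[1]=6 → dur=6, Σ=16 | A=load:t2 B=compute:t1 [tied]
step 3: L[3]=3 C[2]=5 → dur=5, Σ=21 | A=compute:t2 B=load:t3 [compute-bound]
step 4: L[4]=6 C[3]=5 → dur=6, Σ=27 | A=load:t4 B=compute:t3 [load-bound]
step 5: L[5]=2 C[4]=4 → dur=4, Σ=31 | A=compute:t4 B=load:t5 [compute-bound]
step 6: C[5]=7 → dur=7, Σ=38 | A=idle B=compute:t5 [compute-only]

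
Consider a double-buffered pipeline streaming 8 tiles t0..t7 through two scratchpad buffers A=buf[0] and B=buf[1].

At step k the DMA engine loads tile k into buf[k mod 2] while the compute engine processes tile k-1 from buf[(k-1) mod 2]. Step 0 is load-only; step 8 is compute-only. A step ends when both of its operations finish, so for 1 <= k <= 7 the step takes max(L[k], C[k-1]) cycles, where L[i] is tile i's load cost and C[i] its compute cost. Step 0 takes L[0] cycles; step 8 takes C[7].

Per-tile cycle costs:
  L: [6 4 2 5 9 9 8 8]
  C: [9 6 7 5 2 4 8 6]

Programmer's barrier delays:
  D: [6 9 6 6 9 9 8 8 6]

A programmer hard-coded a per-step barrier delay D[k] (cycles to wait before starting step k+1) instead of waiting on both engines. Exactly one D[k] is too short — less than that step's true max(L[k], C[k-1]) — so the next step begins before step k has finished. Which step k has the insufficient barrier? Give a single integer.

hazard at step 3

step 0: need L[0]=6 = 6; D[0]=6 ok
step 1: need max(L[1]=4,C[0]=9) = 9; D[1]=9 ok
step 2: need max(L[2]=2,C[1]=6) = 6; D[2]=6 ok
step 3: need max(L[3]=5,C[2]=7) = 7; D[3]=6 SHORT
step 4: need max(L[4]=9,C[3]=5) = 9; D[4]=9 ok
step 5: need max(L[5]=9,C[4]=2) = 9; D[5]=9 ok
step 6: need max(L[6]=8,C[5]=4) = 8; D[6]=8 ok
step 7: need max(L[7]=8,C[6]=8) = 8; D[7]=8 ok
step 8: need C[7]=6 = 6; D[8]=6 ok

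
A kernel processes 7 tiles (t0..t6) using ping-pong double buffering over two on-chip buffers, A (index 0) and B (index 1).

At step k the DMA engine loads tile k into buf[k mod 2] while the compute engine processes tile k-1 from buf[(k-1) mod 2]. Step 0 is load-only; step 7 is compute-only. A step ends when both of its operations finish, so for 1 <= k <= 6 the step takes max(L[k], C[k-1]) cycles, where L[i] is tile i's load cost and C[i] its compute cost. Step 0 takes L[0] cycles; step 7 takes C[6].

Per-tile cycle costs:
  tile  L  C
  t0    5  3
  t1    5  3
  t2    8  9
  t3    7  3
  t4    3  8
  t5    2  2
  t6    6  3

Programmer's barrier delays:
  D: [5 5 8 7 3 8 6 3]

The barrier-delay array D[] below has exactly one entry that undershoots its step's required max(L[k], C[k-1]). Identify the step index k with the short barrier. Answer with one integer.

hazard at step 3

k=0 barrier L[0]=5→5c, D[0]=5 ok
k=1 barrier max(L[1]=5,C[0]=3)→5c, D[1]=5 ok
k=2 barrier max(L[2]=8,C[1]=3)→8c, D[2]=8 ok
k=3 barrier max(L[3]=7,C[2]=9)→9c, D[3]=7 SHORT
k=4 barrier max(L[4]=3,C[3]=3)→3c, D[4]=3 ok
k=5 barrier max(L[5]=2,C[4]=8)→8c, D[5]=8 ok
k=6 barrier max(L[6]=6,C[5]=2)→6c, D[6]=6 ok
k=7 barrier C[6]=3→3c, D[7]=3 ok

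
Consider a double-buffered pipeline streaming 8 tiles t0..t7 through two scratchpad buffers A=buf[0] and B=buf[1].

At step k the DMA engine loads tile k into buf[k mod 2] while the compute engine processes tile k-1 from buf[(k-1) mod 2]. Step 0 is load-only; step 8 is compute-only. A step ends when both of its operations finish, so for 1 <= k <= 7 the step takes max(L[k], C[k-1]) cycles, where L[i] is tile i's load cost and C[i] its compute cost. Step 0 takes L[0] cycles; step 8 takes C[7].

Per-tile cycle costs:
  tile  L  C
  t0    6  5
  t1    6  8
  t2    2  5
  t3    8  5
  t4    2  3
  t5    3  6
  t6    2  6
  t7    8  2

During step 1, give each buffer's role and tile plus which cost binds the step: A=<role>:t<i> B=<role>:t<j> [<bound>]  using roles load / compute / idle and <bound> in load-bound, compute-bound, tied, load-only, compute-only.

step 1: A=compute:t0 B=load:t1 [load-bound]

  0. 6=6c; end=6; A:t0 B:-
  1. max(6,5)=6c; end=12; A:t0 B:t1
  2. max(2,8)=8c; end=20; A:t2 B:t1
  3. max(8,5)=8c; end=28; A:t2 B:t3
  4. max(2,5)=5c; end=33; A:t4 B:t3
  5. max(3,3)=3c; end=36; A:t4 B:t5
  6. max(2,6)=6c; end=42; A:t6 B:t5
  7. max(8,6)=8c; end=50; A:t6 B:t7
  8. 2=2c; end=52; A:t6 B:t7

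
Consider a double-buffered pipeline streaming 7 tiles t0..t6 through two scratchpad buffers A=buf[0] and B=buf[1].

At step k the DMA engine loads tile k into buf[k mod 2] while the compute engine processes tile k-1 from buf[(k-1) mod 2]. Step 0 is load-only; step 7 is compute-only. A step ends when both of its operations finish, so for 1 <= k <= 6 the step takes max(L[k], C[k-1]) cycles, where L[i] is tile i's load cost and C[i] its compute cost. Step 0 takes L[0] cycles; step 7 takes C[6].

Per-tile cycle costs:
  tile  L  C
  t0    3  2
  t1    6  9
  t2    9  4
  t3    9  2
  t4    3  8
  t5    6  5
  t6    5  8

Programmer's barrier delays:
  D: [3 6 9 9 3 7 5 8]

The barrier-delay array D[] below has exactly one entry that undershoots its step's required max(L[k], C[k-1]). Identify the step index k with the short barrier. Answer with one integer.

hazard at step 5

k=0 barrier L[0]=3→3c, D[0]=3 ok
k=1 barrier max(L[1]=6,C[0]=2)→6c, D[1]=6 ok
k=2 barrier max(L[2]=9,C[1]=9)→9c, D[2]=9 ok
k=3 barrier max(L[3]=9,C[2]=4)→9c, D[3]=9 ok
k=4 barrier max(L[4]=3,C[3]=2)→3c, D[4]=3 ok
k=5 barrier max(L[5]=6,C[4]=8)→8c, D[5]=7 SHORT
k=6 barrier max(L[6]=5,C[5]=5)→5c, D[6]=5 ok
k=7 barrier C[6]=8→8c, D[7]=8 ok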